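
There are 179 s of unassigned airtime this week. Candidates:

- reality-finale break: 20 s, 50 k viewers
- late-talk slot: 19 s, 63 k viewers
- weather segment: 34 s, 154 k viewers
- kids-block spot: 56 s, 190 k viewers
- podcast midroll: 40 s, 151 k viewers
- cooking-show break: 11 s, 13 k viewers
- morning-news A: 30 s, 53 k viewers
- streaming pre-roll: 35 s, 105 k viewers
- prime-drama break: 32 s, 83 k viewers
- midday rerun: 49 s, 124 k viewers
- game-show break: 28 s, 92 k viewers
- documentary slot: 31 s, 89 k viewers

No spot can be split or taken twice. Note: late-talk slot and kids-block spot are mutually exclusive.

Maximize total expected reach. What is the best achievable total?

Reality-finale break + weather segment + kids-block spot + podcast midroll + game-show break uses 178 of the 179 s and totals 637.

637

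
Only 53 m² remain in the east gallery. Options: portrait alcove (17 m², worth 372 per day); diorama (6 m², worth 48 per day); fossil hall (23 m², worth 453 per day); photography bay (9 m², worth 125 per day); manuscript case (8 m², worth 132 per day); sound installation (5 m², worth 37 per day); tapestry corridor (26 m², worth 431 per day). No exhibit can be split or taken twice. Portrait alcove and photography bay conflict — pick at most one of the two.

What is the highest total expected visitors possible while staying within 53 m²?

994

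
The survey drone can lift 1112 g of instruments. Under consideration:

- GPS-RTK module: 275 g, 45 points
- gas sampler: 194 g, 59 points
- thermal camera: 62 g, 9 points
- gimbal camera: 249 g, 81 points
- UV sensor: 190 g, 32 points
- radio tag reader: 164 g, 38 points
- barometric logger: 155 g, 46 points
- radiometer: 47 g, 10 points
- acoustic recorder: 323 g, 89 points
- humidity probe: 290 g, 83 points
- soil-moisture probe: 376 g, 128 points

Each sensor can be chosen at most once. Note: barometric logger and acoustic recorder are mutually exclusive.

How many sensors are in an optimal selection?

4

Optimal total is 351.
For example gas sampler + gimbal camera + humidity probe + soil-moisture probe achieves it, using 1109 g.
Any selection reaching 351 contains exactly 4 sensors.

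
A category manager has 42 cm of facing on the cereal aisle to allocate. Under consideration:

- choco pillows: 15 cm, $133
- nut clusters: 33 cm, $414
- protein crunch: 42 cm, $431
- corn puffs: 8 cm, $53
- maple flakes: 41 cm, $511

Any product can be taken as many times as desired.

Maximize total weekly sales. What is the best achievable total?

Ranking by ratio (weekly sales/cm): nut clusters 12.55, maple flakes 12.46, protein crunch 10.26, choco pillows 8.87.
The ratio heuristic lands on nut clusters + corn puffs (467) but leaves 1 cm idle.
Replace nut clusters and corn puffs with maple flakes: the trade gains 44 net, giving 511 at 41 cm.
The spare 1 cm is too small for any remaining product, and no exchange beats 511.

511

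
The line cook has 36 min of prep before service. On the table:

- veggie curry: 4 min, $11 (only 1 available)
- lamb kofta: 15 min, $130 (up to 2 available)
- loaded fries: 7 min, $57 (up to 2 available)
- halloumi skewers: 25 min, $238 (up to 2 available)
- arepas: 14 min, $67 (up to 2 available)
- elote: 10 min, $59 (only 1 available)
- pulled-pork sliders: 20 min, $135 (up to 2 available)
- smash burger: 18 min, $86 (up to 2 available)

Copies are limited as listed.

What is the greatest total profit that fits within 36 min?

Best packing: veggie curry + loaded fries + halloumi skewers — 36 min, 306 total.
No other feasible combination exceeds 306.

306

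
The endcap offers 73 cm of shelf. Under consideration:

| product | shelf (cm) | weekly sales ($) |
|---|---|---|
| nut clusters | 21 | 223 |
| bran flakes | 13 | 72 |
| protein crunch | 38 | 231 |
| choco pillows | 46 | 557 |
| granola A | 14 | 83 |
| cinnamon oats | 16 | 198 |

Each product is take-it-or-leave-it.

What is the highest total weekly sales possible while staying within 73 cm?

780

A density-first pass picks choco pillows + cinnamon oats — 755 at 62 cm.
Dropping cinnamon oats frees 16 cm; slotting in nut clusters (21 cm) lifts the total to 780 at 67 cm.
Runner-up choco pillows + cinnamon oats tops out at 755.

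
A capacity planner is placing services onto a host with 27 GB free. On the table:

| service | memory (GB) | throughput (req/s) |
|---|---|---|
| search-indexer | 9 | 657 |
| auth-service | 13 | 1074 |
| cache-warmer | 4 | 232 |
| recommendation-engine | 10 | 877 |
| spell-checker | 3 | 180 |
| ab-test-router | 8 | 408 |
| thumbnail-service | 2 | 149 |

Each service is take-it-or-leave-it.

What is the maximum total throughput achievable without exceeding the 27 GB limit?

2183

Density check — recommendation-engine 87.70, auth-service 82.62, thumbnail-service 74.50, search-indexer 73.00 are the best per GB.
Taking the top-ratio services first gives auth-service + recommendation-engine + thumbnail-service for 2100 (25 GB).
Dropping thumbnail-service frees 2 GB; slotting in cache-warmer (4 GB) lifts the total to 2183 at 27 GB.
The closest alternative, auth-service + recommendation-engine + spell-checker, reaches only 2131.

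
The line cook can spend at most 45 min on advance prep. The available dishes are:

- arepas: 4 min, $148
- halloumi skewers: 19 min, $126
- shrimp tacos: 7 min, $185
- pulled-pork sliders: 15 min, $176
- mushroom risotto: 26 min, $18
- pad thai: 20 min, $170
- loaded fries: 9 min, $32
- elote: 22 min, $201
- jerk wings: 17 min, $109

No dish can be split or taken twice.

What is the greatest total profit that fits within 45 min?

By profit per min: arepas 37.00, shrimp tacos 26.43, pulled-pork sliders 11.73 lead.
Best packing: arepas + halloumi skewers + shrimp tacos + pulled-pork sliders — 45 min, 635 total.
No other feasible combination exceeds 635.

635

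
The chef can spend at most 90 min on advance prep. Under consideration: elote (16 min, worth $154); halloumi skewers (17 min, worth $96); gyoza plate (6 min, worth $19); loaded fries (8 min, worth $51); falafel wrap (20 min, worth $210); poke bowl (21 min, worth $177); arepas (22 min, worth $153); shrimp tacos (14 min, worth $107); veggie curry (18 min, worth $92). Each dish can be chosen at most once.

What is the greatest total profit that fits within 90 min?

Ranking by ratio (profit/min): falafel wrap 10.50, elote 9.62, poke bowl 8.43, shrimp tacos 7.64.
A density-first pass picks elote + gyoza plate + loaded fries + falafel wrap + poke bowl + shrimp tacos — 718 at 85 min.
Replace gyoza plate and shrimp tacos with arepas: the trade gains 27 net, giving 745 at 87 min.
No other feasible combination exceeds 745.

745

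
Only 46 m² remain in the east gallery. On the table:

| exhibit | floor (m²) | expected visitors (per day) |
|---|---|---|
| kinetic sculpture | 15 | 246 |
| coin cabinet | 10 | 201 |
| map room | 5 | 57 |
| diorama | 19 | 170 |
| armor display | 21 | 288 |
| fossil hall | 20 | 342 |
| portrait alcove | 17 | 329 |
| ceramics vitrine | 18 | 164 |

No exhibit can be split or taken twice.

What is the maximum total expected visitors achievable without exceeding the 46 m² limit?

789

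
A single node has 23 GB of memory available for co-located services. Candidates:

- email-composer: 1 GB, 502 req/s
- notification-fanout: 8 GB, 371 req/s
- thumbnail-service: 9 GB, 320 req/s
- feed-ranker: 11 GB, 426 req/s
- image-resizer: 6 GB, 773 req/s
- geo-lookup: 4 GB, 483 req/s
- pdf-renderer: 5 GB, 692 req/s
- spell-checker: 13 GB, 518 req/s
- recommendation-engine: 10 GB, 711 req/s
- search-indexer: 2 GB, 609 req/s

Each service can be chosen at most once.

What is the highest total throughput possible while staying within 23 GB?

3078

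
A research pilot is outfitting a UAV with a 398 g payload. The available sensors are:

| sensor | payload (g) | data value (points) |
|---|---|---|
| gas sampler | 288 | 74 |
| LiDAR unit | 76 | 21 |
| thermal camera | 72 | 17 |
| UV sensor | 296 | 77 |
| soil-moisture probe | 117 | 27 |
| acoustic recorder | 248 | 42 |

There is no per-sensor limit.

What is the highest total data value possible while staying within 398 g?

105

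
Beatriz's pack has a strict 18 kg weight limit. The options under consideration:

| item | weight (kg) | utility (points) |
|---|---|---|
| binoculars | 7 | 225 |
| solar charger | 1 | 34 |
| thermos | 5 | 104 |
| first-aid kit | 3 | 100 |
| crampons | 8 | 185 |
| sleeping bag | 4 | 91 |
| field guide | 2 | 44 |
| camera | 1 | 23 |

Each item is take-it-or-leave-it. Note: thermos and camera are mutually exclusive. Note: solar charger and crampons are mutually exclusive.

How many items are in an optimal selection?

Optimal total is 517.
For example binoculars + solar charger + first-aid kit + sleeping bag + field guide + camera achieves it, using 18 kg.
All optima have 6 items.

6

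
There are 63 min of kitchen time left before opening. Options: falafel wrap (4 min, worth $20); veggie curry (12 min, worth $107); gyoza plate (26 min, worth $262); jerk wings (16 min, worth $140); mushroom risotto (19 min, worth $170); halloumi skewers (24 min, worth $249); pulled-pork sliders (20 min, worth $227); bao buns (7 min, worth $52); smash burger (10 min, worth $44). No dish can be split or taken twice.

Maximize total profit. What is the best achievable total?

By profit per min: pulled-pork sliders 11.35, halloumi skewers 10.38, gyoza plate 10.08, mushroom risotto 8.95 lead.
Taking mushroom risotto + halloumi skewers + pulled-pork sliders: 63 min used, 646 in profit.
An exhaustive check of the 512 subsets confirms 646.

646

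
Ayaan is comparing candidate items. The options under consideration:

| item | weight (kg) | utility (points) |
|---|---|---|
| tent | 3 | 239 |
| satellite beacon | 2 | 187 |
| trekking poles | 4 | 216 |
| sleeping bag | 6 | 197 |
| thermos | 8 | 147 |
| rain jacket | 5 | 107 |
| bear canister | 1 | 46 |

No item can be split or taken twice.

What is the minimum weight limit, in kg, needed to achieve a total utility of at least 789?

Need the lightest bundle worth ≥ 789.
tent + satellite beacon + trekking poles + sleeping bag: 839 utility at 15 kg.
No combination under 15 kg hits 789.

15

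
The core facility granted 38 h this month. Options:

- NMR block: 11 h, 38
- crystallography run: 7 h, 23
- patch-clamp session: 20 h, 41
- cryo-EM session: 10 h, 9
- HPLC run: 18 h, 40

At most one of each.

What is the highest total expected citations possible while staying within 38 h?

Greedy by ratio would take NMR block + crystallography run + HPLC run: 36 h used, total 101.
The 18 h tied up in HPLC run is better spent on patch-clamp session — total rises to 102 (38 h).

102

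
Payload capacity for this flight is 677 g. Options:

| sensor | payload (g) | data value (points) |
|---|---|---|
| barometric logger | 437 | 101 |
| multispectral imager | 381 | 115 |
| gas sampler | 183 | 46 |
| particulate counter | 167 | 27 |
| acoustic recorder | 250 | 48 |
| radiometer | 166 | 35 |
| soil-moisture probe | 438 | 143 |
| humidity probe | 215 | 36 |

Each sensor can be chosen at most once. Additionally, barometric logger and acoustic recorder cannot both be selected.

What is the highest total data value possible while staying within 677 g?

Best packing: gas sampler + soil-moisture probe — 621 g, 189 total.
That's the maximum — no feasible swap from here does better than 189.

189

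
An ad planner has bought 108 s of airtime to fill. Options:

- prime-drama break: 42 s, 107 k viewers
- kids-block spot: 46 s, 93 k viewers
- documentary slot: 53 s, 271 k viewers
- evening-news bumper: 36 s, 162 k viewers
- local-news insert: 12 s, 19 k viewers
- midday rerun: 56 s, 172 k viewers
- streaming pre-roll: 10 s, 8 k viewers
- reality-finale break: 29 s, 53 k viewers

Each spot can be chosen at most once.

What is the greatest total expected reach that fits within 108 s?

Density check — documentary slot 5.11, evening-news bumper 4.50, midday rerun 3.07 are the best per s.
Taking documentary slot + evening-news bumper + local-news insert: 101 s used, 452 in expected reach.
The closest alternative, documentary slot + evening-news bumper + streaming pre-roll, reaches only 441.

452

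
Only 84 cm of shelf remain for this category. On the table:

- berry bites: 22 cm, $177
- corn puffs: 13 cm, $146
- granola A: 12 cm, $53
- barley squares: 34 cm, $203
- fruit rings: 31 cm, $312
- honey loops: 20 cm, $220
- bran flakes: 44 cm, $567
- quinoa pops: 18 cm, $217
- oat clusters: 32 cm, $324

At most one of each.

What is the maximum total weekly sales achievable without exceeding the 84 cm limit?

1004

Taking the top-ratio products first gives corn puffs + bran flakes + quinoa pops for 930 (75 cm).
Dropping corn puffs frees 13 cm; slotting in honey loops (20 cm) lifts the total to 1004 at 82 cm.
The closest alternative, berry bites + bran flakes + quinoa pops, reaches only 961.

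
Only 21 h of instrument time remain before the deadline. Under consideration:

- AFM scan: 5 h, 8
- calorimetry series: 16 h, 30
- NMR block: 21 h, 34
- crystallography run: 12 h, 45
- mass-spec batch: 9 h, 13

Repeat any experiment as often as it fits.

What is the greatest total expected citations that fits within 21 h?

58

Taking the top-ratio experiments first gives AFM scan + crystallography run for 53 (17 h).
Dropping AFM scan frees 5 h; slotting in mass-spec batch (9 h) lifts the total to 58 at 21 h.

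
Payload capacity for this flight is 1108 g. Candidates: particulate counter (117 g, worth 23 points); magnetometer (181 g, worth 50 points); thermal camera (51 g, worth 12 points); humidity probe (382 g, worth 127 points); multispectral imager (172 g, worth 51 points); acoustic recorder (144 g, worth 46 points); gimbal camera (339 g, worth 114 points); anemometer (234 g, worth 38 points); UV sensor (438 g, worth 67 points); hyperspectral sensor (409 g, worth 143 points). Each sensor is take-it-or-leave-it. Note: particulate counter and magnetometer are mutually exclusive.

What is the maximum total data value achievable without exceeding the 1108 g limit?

367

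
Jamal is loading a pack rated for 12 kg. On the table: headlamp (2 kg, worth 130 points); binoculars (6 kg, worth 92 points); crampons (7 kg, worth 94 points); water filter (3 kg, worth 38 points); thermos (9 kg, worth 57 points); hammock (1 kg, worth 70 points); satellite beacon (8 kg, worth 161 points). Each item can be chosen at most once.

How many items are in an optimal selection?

3

Optimal total is 361.
One optimal bundle: headlamp + hammock + satellite beacon (11 kg).
Any selection reaching 361 contains exactly 3 items.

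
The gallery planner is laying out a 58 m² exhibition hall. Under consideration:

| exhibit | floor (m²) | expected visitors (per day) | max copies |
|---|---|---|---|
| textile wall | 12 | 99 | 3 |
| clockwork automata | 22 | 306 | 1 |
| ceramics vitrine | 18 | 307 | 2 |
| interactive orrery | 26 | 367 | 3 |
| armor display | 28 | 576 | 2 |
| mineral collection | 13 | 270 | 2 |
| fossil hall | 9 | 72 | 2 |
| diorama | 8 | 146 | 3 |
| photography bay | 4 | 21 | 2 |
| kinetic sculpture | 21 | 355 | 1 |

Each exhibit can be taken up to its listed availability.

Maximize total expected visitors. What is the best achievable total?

Ranking by ratio (expected visitors/m²): mineral collection 20.77, armor display 20.57, diorama 18.25, ceramics vitrine 17.06.
Taking the top-ratio exhibits first gives armor display + 2×mineral collection + photography bay for 1137 (58 m²).
Replace 2×mineral collection and photography bay with armor display: the trade gains 15 net, giving 1152 at 56 m².

1152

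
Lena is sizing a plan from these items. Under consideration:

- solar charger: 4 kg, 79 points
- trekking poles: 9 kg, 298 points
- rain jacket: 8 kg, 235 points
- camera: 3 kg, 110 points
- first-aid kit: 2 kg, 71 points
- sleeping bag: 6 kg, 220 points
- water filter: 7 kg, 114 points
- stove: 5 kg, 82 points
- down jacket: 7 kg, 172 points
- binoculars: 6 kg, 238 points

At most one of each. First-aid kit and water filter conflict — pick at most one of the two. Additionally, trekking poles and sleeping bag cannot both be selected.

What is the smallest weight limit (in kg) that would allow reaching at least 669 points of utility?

20

Need the lightest bundle worth ≥ 669.
trekking poles + camera + first-aid kit + binoculars: 717 utility at 20 kg.
Any bundle with less than 20 kg falls short of 669.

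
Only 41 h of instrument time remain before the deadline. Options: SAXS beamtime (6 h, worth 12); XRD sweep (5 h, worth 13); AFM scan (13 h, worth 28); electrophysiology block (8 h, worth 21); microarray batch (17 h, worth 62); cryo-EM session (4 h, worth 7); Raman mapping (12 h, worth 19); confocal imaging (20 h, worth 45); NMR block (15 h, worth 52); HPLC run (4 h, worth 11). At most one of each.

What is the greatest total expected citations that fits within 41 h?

138

Taking XRD sweep + microarray batch + NMR block + HPLC run: 41 h used, 138 in expected citations.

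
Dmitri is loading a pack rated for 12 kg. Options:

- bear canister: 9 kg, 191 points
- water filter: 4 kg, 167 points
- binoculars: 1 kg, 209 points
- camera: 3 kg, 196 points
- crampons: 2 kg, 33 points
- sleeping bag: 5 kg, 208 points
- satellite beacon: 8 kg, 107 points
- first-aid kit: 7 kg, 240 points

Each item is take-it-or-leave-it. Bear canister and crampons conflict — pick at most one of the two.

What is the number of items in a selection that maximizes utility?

4

The maximum utility within 12 kg is 646.
For example binoculars + camera + crampons + sleeping bag achieves it, using 11 kg.
All optima have 4 items.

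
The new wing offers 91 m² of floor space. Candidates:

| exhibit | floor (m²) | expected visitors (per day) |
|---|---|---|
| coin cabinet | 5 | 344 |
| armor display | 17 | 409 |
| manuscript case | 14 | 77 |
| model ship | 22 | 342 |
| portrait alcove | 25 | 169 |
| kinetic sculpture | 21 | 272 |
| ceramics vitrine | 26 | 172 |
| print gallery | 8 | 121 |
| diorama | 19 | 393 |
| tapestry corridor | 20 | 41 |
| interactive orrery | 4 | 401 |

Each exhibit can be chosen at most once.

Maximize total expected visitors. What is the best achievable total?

2161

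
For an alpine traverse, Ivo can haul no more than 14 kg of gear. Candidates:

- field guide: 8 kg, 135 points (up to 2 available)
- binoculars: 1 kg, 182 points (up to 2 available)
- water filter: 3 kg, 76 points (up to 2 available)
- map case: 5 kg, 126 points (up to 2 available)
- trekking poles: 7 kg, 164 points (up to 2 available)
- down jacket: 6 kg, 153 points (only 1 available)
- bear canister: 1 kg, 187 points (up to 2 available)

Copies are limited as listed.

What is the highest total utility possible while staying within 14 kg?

Taking the top-ratio items first gives 2×binoculars + water filter + down jacket + 2×bear canister for 967 (13 kg).
The 9 kg tied up in water filter and down jacket is better spent on 2×map case — total rises to 990 (14 kg).
Nothing else within 14 kg beats 990.

990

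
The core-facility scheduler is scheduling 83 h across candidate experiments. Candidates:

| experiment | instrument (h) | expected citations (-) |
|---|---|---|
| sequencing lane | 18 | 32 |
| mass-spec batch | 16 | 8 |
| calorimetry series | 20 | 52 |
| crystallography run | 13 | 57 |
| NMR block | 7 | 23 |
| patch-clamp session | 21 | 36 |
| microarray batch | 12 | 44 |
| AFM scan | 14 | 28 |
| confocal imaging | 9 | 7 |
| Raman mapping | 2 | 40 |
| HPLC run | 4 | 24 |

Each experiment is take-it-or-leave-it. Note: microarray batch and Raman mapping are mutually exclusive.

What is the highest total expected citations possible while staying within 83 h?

Best packing: calorimetry series + crystallography run + NMR block + patch-clamp session + AFM scan + Raman mapping + HPLC run — 81 h, 260 total.
The closest alternative, sequencing lane + calorimetry series + crystallography run + NMR block + AFM scan + Raman mapping + HPLC run, reaches only 256.

260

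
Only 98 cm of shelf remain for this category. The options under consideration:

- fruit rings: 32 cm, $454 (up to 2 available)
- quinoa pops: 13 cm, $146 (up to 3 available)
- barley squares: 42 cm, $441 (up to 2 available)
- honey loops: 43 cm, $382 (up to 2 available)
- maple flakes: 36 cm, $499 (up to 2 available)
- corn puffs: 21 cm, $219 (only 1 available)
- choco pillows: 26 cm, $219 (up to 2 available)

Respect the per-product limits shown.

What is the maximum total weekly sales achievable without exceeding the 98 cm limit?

1290

A density-first pass picks 2×fruit rings + 2×quinoa pops — 1200 at 90 cm.
Replace 2×fruit rings with 2×maple flakes: the trade gains 90 net, giving 1290 at 98 cm.
Nothing else within 98 cm beats 1290.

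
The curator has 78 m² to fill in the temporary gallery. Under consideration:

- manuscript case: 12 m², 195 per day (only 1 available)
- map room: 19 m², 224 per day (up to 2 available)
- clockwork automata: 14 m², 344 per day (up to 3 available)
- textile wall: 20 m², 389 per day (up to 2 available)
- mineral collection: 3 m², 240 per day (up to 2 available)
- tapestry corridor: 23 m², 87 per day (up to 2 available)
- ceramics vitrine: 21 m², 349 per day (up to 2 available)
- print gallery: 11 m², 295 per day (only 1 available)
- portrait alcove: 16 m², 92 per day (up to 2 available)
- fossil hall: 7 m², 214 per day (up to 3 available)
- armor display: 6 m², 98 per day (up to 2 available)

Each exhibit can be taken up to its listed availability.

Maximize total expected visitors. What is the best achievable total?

2301

Ranking by ratio (expected visitors/m²): mineral collection 80.00, fossil hall 30.57, print gallery 26.82, clockwork automata 24.57.
Taking 2×clockwork automata + 2×mineral collection + print gallery + 3×fossil hall + 2×armor display: 78 m² used, 2301 in expected visitors.
Nothing else within 78 m² beats 2301.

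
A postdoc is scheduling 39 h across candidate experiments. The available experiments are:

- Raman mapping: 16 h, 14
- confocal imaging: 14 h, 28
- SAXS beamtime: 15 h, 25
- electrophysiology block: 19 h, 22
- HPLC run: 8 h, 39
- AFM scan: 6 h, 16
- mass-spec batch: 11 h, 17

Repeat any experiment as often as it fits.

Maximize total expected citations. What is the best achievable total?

172

Ranking by ratio (expected citations/h): HPLC run 4.88, AFM scan 2.67, confocal imaging 2.00.
The ratio ordering already packs tightly: 4×HPLC run + AFM scan, 38 h, 172.
Nothing else within 39 h beats 172.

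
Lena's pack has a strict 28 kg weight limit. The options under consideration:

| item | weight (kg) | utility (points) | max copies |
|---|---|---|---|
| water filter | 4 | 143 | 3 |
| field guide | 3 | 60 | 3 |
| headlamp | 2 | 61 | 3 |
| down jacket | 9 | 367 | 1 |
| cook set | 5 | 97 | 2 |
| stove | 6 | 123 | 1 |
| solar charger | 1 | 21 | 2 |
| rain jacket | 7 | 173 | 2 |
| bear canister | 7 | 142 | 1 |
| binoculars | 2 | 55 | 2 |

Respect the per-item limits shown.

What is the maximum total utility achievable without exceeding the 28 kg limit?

1000

The ratio ordering already packs tightly: 3×water filter + 3×headlamp + down jacket + solar charger, 28 kg, 1000.
Nothing else within 28 kg beats 1000.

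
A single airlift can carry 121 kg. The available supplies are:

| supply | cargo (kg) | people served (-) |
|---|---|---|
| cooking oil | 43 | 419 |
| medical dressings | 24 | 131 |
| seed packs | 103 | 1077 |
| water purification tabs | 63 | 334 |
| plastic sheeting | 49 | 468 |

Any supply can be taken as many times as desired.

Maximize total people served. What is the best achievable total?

1077

Density check — seed packs 10.46, cooking oil 9.74, plastic sheeting 9.55, medical dressings 5.46 are the best per kg.
Seed packs uses 103 of the 121 kg and totals 1077.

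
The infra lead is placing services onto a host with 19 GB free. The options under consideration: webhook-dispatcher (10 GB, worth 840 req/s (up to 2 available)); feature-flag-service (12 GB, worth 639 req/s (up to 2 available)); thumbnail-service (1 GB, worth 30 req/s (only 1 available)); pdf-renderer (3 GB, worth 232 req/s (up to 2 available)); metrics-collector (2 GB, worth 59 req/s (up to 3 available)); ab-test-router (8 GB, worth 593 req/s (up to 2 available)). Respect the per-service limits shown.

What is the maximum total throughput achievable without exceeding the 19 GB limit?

1463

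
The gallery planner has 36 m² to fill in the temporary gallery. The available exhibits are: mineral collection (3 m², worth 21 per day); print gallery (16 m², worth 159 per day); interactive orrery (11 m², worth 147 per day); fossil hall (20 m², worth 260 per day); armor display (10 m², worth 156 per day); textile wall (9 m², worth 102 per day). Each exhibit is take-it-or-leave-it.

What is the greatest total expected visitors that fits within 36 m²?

Greedy by ratio would take mineral collection + interactive orrery + armor display + textile wall: 33 m² used, total 426.
The 20 m² tied up in interactive orrery and textile wall is better spent on fossil hall — total rises to 437 (33 m²).
An exhaustive check of the 64 subsets confirms 437.

437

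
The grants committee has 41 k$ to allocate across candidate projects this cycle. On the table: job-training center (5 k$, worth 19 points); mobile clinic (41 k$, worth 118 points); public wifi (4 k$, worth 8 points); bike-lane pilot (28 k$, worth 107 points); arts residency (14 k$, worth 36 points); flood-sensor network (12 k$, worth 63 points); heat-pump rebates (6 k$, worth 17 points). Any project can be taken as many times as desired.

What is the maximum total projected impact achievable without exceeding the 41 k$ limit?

By projected impact per k$: flood-sensor network 5.25, bike-lane pilot 3.82, job-training center 3.80 lead.
Taking job-training center + 3×flood-sensor network: 41 k$ used, 208 in projected impact.
Nothing else within 41 k$ beats 208.

208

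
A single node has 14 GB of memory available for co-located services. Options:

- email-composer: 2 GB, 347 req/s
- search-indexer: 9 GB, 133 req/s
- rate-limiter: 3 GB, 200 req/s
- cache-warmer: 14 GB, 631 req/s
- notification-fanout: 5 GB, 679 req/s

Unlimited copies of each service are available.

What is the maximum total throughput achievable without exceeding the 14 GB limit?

2429

The ratio ordering already packs tightly: 7×email-composer, 14 GB, 2429.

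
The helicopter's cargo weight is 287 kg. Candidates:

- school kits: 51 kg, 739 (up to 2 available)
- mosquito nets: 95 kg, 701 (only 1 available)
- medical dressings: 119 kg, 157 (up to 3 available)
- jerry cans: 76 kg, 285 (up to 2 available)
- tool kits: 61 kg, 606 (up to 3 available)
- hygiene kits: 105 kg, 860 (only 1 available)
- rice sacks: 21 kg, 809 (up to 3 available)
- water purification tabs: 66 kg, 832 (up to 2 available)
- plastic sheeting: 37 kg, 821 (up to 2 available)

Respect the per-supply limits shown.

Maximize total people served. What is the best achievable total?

By people served per kg: rice sacks 38.52, plastic sheeting 22.19, school kits 14.49 lead.
Greedy by ratio would take 2×school kits + 3×rice sacks + 2×plastic sheeting: 239 kg used, total 5547.
Replace 2×school kits with 2×water purification tabs: the trade gains 186 net, giving 5733 at 269 kg.
No other feasible combination exceeds 5733.

5733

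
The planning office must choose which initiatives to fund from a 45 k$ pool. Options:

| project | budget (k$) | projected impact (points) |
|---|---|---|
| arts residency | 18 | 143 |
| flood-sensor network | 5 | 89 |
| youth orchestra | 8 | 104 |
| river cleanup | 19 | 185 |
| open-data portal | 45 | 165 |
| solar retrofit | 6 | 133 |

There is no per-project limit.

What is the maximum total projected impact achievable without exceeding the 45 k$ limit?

932

A density-first pass picks 7×solar retrofit — 931 at 42 k$.
Replace 2×solar retrofit with 3×flood-sensor network: the trade gains 1 net, giving 932 at 45 k$.
No other feasible combination exceeds 932.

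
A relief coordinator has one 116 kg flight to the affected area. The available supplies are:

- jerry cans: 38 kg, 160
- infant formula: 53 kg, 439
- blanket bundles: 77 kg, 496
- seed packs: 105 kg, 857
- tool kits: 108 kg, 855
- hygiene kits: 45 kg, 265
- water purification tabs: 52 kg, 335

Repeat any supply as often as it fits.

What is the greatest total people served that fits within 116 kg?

878

Density check — infant formula 8.28, seed packs 8.16, tool kits 7.92 are the best per kg.
Best packing: 2×infant formula — 106 kg, 878 total.
Nothing else within 116 kg beats 878.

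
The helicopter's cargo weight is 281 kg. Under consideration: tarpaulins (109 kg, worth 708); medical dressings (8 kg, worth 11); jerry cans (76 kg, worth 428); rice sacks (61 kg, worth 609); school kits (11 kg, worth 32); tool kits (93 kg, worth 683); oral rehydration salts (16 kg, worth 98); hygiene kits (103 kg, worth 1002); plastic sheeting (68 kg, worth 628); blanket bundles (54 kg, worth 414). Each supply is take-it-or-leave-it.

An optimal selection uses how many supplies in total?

Optimal total is 2411.
tool kits + oral rehydration salts + hygiene kits + plastic sheeting hits 2411 at 280 kg.
All optima have 4 supplies.

4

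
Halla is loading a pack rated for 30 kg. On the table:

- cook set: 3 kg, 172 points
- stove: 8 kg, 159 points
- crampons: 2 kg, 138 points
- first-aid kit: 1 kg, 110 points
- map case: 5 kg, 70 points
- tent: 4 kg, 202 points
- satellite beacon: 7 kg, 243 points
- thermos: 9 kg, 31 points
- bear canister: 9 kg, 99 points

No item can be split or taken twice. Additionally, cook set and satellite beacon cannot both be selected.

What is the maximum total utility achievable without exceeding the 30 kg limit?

922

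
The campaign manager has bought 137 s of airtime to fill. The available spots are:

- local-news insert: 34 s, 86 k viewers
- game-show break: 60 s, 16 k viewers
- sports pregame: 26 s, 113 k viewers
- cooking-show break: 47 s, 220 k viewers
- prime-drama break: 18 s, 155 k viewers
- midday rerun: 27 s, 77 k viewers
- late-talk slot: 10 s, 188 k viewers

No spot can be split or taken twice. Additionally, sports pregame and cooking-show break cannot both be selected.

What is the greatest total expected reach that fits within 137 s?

726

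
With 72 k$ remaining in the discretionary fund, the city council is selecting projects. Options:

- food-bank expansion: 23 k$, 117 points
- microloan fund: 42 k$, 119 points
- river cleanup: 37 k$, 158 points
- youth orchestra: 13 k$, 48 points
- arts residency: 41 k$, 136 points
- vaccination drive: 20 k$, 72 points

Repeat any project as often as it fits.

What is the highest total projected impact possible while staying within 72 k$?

Density check — food-bank expansion 5.09, river cleanup 4.27, youth orchestra 3.69, vaccination drive 3.60 are the best per k$.
3×food-bank expansion uses 69 of the 72 k$ and totals 351.
That's the maximum — no swap from here does better than 351.

351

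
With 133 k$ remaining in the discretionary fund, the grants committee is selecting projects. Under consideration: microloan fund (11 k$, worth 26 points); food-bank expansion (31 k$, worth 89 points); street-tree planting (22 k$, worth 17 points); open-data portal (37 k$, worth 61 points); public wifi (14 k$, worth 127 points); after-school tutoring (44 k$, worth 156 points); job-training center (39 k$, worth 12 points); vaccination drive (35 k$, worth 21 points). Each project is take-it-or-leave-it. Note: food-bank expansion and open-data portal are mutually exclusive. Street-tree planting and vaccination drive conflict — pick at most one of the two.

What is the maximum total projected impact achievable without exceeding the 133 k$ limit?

415

Microloan fund + food-bank expansion + street-tree planting + public wifi + after-school tutoring uses 122 of the 133 k$ and totals 415.
Next best is microloan fund + food-bank expansion + public wifi + after-school tutoring at 398 (100 k$) — short by 17.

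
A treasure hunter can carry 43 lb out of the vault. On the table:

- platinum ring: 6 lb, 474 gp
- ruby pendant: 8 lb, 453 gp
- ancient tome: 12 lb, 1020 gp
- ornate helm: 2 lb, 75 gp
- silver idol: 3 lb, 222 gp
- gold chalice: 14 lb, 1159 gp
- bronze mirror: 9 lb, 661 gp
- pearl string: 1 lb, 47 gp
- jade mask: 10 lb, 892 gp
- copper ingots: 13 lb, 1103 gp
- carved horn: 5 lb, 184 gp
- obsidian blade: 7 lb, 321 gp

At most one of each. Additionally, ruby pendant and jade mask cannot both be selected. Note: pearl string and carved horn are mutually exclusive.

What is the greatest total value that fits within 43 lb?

Density check — jade mask 89.20, ancient tome 85.00, copper ingots 84.85 are the best per lb.
A density-first pass picks platinum ring + ancient tome + pearl string + jade mask + copper ingots — 3536 at 42 lb.
Replace ancient tome and pearl string with gold chalice: the trade gains 92 net, giving 3628 at 43 lb.
The closest alternative, platinum ring + ancient tome + gold chalice + pearl string + jade mask, reaches only 3592.

3628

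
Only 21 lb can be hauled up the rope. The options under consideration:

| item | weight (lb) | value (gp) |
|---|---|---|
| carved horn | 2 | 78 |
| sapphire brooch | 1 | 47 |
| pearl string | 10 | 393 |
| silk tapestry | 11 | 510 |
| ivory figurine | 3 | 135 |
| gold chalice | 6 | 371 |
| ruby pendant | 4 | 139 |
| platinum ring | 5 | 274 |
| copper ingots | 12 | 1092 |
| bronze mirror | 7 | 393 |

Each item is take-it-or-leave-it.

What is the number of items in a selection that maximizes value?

Optimal total is 1598.
One optimal bundle: ivory figurine + gold chalice + copper ingots (21 lb).
All optima have 3 items.

3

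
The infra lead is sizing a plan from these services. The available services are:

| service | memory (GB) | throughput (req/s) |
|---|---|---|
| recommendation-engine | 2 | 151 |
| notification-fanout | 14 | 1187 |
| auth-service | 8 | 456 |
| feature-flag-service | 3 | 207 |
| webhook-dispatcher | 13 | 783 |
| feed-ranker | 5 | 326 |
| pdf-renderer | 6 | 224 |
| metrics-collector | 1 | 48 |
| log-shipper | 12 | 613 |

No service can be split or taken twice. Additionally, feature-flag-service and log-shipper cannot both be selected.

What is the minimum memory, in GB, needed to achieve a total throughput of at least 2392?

34

Need the lightest bundle worth ≥ 2392.
Taking recommendation-engine + notification-fanout + webhook-dispatcher + feed-ranker gives 2447 (≥ 2392) for 34 GB.
No combination under 34 GB hits 2392.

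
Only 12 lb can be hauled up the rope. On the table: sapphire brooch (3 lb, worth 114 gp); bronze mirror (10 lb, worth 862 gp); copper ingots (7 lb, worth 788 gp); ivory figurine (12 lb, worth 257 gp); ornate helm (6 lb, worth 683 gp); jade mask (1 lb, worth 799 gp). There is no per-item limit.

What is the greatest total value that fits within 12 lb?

Best packing: 12×jade mask — 12 lb, 9588 total.
No other feasible combination exceeds 9588.

9588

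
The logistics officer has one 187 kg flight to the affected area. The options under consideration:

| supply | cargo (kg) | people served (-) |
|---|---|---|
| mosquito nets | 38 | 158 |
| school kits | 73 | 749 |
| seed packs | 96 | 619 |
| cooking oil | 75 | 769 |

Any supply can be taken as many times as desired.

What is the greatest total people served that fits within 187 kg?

Greedy by ratio would take mosquito nets + 2×school kits: 184 kg used, total 1656.
Replace school kits with cooking oil: the trade gains 20 net, giving 1676 at 186 kg.
No other feasible combination exceeds 1676.

1676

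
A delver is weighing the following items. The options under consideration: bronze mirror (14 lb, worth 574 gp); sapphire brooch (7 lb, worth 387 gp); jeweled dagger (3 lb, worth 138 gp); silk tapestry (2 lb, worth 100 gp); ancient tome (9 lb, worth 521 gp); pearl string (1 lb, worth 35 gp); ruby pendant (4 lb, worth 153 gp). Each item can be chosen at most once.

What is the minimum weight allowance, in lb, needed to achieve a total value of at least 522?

Minimise lb subject to total value ≥ 522.
sapphire brooch + jeweled dagger reaches 525 using 10 lb.
Any bundle with less than 10 lb falls short of 522.

10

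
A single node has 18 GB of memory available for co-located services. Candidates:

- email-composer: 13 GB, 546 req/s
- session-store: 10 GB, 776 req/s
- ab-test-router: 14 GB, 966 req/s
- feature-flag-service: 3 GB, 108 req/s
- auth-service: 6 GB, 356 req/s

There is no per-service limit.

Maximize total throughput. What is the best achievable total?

1132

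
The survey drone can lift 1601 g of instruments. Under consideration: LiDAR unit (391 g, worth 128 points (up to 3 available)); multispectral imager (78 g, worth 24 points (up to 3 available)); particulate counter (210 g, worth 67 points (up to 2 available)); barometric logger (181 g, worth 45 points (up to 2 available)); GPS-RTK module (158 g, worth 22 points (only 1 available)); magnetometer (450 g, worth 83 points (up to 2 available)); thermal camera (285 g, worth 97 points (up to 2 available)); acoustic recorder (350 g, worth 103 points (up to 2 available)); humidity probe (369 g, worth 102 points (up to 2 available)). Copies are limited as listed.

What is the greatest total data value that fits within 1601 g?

522

A density-first pass picks 2×LiDAR unit + particulate counter + 2×thermal camera — 517 at 1562 g.
Replace particulate counter with 3×multispectral imager: the trade gains 5 net, giving 522 at 1586 g.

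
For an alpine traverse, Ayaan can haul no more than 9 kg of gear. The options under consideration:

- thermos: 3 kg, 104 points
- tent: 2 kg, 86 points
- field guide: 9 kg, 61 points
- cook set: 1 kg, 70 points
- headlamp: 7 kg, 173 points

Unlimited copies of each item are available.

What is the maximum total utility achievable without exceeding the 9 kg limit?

630

Density check — cook set 70.00, tent 43.00, thermos 34.67 are the best per kg.
The ratio ordering already packs tightly: 9×cook set, 9 kg, 630.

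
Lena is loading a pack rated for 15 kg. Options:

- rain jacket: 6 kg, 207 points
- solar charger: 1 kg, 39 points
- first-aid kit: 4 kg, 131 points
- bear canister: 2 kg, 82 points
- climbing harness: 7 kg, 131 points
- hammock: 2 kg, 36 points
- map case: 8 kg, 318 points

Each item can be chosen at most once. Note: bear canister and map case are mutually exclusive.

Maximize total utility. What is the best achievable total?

564

By utility per kg: bear canister 41.00, map case 39.75, solar charger 39.00 lead.
Rain jacket + solar charger + map case uses 15 of the 15 kg and totals 564.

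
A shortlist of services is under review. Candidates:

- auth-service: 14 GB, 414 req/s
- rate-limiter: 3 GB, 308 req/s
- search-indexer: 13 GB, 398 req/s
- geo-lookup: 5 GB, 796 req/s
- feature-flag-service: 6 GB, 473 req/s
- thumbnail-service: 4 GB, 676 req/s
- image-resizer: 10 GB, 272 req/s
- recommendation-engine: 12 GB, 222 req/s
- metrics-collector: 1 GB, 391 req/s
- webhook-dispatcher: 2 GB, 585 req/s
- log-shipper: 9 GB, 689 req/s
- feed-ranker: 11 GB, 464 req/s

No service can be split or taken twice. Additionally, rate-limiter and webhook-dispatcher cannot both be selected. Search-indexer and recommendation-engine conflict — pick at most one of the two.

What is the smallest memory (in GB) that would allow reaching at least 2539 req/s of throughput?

18

Minimise GB subject to total throughput ≥ 2539.
Taking geo-lookup + feature-flag-service + thumbnail-service + metrics-collector + webhook-dispatcher gives 2921 (≥ 2539) for 18 GB.
Any bundle with less than 18 GB falls short of 2539.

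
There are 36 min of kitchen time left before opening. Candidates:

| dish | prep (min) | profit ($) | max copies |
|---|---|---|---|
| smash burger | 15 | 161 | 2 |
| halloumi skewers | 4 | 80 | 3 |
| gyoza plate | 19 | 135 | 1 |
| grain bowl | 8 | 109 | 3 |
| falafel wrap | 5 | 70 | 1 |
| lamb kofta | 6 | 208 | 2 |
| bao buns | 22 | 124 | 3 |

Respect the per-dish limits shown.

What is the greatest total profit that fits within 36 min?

Density check — lamb kofta 34.67, halloumi skewers 20.00, falafel wrap 14.00, grain bowl 13.62 are the best per min.
The ratio heuristic lands on 3×halloumi skewers + falafel wrap + 2×lamb kofta (726) but leaves 7 min idle.
Replace halloumi skewers and falafel wrap with 2×grain bowl: the trade gains 68 net, giving 794 at 36 min.
Every other selection either busts 36 min or exceeds an availability limit or fails to beat 794.

794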